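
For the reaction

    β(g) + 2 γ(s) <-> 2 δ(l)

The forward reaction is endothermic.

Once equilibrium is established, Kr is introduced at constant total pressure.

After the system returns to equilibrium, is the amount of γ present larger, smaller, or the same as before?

Adding inert gas at constant total pressure expands the volume and lowers every reacting partial pressure. With Δn_gas = 0 − 1 = -1, Q moves away from K toward the side with fewer gas moles, so the system shifts toward the side with more gas moles — to the left.
The net shift is to the left. γ is a reactant, so its amount increases.

increases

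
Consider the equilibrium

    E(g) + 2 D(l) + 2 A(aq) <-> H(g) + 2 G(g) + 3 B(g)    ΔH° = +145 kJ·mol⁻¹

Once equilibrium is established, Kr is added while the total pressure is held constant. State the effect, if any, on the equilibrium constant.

The equilibrium constant depends only on temperature. This perturbation may move the position of equilibrium, but since T is unchanged, K itself is unchanged.

unchanged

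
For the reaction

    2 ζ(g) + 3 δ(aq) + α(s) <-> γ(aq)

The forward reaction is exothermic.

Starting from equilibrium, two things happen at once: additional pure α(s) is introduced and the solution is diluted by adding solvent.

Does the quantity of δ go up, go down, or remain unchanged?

increases

α is a pure solid; its activity is 1 regardless of amount, so Q is unaffected — no shift from this change.
Dilution lowers every aqueous concentration by the same factor. Δn_aq = 1 − 3 = -2, so the system shifts toward the side with more dissolved moles — to the left.
The net shift is to the left. δ is a reactant, so its amount increases.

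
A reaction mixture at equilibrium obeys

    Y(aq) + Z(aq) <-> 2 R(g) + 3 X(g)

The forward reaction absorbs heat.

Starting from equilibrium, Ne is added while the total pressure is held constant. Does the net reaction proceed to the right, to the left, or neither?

right

Adding inert gas at constant total pressure expands the volume and lowers every reacting partial pressure. With Δn_gas = 5 − 0 = +5, Q moves away from K toward the side with fewer gas moles, so the system shifts toward the side with more gas moles — to the right.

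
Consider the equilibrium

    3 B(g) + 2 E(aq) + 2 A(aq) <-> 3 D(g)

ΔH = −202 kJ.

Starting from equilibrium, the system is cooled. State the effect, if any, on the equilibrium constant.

K depends on temperature via the van 't Hoff relation. The forward reaction is exothermic, so lowering T increases K.

increases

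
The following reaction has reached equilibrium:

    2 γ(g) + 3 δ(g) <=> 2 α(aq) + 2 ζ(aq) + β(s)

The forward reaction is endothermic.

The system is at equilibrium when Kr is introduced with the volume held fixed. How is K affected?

unchanged

The equilibrium constant depends only on temperature. This perturbation changes neither the position of equilibrium nor K.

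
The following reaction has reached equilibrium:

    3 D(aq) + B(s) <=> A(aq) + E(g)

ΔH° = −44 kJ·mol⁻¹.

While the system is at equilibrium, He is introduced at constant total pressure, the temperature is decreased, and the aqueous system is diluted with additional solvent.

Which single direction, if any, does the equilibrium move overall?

cannot be determined

Adding inert gas at constant total pressure expands the volume and lowers every reacting partial pressure. With Δn_gas = 1 − 0 = +1, Q moves away from K toward the side with fewer gas moles, so the system shifts toward the side with more gas moles — to the right.
The forward reaction is exothermic. Lowering T favours the exothermic direction — shift to the right.
Dilution lowers every aqueous concentration by the same factor. Δn_aq = 1 − 3 = -2, so the system shifts toward the side with more dissolved moles — to the left.
The individual effects push in opposite directions; without quantitative information the net direction cannot be determined.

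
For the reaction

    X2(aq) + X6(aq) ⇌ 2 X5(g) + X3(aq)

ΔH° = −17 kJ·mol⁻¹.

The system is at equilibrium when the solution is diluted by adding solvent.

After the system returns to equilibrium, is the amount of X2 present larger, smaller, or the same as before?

Dilution lowers every aqueous concentration by the same factor. Δn_aq = 1 − 2 = -1, so the system shifts toward the side with more dissolved moles — to the left.
The net shift is to the left. X2 is a reactant, so its amount increases.

increases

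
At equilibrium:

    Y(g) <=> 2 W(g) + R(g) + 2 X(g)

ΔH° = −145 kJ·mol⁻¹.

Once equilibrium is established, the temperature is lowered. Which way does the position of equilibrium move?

right

The forward reaction is exothermic. Lowering T favours the exothermic direction — shift to the right.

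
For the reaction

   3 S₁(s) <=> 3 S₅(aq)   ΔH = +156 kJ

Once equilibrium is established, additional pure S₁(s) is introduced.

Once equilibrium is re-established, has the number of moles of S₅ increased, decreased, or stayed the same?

unchanged

S₁ is a pure solid; its activity is 1 regardless of amount, so Q is unaffected — no shift from this change.
No net shift occurs, so the amount of S₅ is unchanged.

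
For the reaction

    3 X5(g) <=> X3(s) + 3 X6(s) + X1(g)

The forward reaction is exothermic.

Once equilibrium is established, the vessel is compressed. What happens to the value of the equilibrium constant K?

The equilibrium constant depends only on temperature. This perturbation may move the position of equilibrium, but since T is unchanged, K itself is unchanged.

unchanged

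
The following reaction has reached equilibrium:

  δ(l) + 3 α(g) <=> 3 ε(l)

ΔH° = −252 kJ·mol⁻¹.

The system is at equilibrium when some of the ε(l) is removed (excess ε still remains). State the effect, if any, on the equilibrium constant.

unchanged

The equilibrium constant depends only on temperature. This perturbation changes neither the position of equilibrium nor K.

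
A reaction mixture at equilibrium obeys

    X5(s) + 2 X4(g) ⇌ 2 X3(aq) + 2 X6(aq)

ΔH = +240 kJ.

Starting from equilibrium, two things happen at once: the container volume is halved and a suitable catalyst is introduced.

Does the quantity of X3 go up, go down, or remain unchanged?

Gas moles: reactants 2, products 0 (Δn_gas = -2). Compression shifts the system toward the side with fewer moles of gas — to the right.
A catalyst speeds both forward and reverse rates equally; it changes neither Q nor K — no shift from this change.
The net shift is to the right. X3 is a product, so its amount increases.

increases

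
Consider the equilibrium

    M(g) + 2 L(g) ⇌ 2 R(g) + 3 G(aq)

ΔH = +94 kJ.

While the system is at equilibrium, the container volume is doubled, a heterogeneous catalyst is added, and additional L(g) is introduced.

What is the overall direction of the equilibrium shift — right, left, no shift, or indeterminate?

cannot be determined

Gas moles: reactants 3, products 2 (Δn_gas = -1). Expansion shifts the system toward the side with more moles of gas — to the left.
A catalyst speeds both forward and reverse rates equally; it changes neither Q nor K — no shift from this change.
Adding L (g), a reactant, drives the reaction to the right.
The individual effects push in opposite directions; without quantitative information the net direction cannot be determined.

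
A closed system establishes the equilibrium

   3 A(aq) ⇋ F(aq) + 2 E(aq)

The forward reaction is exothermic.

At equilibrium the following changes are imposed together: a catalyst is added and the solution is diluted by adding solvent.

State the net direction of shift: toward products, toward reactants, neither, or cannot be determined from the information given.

no shift

A catalyst speeds both forward and reverse rates equally; it changes neither Q nor K — no shift from this change.
Dilution scales every aqueous concentration by the same factor. Δn_aq = 3 − 3 = 0, so Q is unchanged — no shift.
None of the changes alters Q relative to K, so there is no net shift.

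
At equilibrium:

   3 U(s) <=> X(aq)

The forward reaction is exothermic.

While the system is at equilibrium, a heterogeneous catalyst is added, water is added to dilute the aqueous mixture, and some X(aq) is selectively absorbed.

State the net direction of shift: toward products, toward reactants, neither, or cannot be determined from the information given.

A catalyst speeds both forward and reverse rates equally; it changes neither Q nor K — no shift from this change.
Dilution lowers every aqueous concentration by the same factor. Δn_aq = 1 − 0 = +1, so the system shifts toward the side with more dissolved moles — to the right.
Removing X (aq), a product, drives the reaction to the right.
Only the nonzero effect(s) matter; the net shift is to the right.

right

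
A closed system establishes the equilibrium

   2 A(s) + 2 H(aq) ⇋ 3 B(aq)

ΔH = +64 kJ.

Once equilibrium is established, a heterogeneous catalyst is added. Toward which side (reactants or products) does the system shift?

A catalyst speeds both forward and reverse rates equally; it changes neither Q nor K — no shift from this change.

no shift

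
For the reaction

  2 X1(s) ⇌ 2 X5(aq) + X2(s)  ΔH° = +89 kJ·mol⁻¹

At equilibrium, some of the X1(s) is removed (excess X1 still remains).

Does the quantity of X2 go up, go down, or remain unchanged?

unchanged

X1 is a pure solid; its activity is 1 regardless of amount, so Q is unaffected — no shift from this change.
No net shift occurs, so the amount of X2 is unchanged.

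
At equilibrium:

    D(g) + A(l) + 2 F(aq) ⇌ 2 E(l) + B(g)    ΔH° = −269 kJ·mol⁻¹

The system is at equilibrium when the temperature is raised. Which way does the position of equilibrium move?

left

The forward reaction is exothermic. Raising T favours the endothermic direction — shift to the left.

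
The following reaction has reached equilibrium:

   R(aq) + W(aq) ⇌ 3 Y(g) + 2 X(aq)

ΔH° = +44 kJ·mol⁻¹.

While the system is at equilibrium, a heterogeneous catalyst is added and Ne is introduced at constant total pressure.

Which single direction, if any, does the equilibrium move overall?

A catalyst speeds both forward and reverse rates equally; it changes neither Q nor K — no shift from this change.
Adding inert gas at constant total pressure expands the volume and lowers every reacting partial pressure. With Δn_gas = 3 − 0 = +3, Q moves away from K toward the side with fewer gas moles, so the system shifts toward the side with more gas moles — to the right.
Only the nonzero effect(s) matter; the net shift is to the right.

right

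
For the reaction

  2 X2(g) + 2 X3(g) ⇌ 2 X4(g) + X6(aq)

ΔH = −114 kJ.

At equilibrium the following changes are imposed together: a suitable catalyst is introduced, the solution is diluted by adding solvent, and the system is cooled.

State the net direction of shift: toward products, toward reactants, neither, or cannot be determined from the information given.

A catalyst speeds both forward and reverse rates equally; it changes neither Q nor K — no shift from this change.
Dilution lowers every aqueous concentration by the same factor. Δn_aq = 1 − 0 = +1, so the system shifts toward the side with more dissolved moles — to the right.
The forward reaction is exothermic. Lowering T favours the exothermic direction — shift to the right.
Only the nonzero effect(s) matter; the net shift is to the right.

right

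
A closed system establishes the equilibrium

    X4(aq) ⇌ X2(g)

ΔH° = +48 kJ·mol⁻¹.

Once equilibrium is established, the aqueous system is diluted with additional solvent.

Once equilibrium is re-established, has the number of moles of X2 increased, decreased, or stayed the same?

decreases

Dilution lowers every aqueous concentration by the same factor. Δn_aq = 0 − 1 = -1, so the system shifts toward the side with more dissolved moles — to the left.
The net shift is to the left. X2 is a product, so its amount decreases.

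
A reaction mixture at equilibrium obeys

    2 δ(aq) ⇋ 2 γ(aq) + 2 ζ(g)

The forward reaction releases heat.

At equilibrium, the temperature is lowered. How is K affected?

K depends on temperature via the van 't Hoff relation. The forward reaction is exothermic, so lowering T increases K.

increases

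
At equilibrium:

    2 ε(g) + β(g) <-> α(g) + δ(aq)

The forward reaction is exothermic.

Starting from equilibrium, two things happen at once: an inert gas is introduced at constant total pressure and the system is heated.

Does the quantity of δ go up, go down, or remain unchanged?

Adding inert gas at constant total pressure expands the volume and lowers every reacting partial pressure. With Δn_gas = 1 − 3 = -2, Q moves away from K toward the side with fewer gas moles, so the system shifts toward the side with more gas moles — to the left.
The forward reaction is exothermic. Raising T favours the endothermic direction — shift to the left.
The net shift is to the left. δ is a product, so its amount decreases.

decreases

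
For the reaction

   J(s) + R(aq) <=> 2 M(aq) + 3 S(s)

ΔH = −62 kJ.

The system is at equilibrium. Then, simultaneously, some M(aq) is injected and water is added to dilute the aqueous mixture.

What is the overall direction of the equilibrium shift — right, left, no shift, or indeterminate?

cannot be determined

Adding M (aq), a product, drives the reaction to the left.
Dilution lowers every aqueous concentration by the same factor. Δn_aq = 2 − 1 = +1, so the system shifts toward the side with more dissolved moles — to the right.
The individual effects push in opposite directions; without quantitative information the net direction cannot be determined.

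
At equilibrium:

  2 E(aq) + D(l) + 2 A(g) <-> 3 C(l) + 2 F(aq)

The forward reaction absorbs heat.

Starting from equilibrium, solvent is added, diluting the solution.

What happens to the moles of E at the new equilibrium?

unchanged

Dilution scales every aqueous concentration by the same factor. Δn_aq = 2 − 2 = 0, so Q is unchanged — no shift.
No net shift occurs, so the amount of E is unchanged.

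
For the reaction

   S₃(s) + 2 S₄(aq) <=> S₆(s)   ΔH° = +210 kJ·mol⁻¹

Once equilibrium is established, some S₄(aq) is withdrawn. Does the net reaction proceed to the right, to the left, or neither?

Removing S₄ (aq), a reactant, drives the reaction to the left.

left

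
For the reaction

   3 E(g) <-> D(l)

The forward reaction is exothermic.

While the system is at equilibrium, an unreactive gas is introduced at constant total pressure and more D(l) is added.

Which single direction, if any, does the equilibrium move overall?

Adding inert gas at constant total pressure expands the volume and lowers every reacting partial pressure. With Δn_gas = 0 − 3 = -3, Q moves away from K toward the side with fewer gas moles, so the system shifts toward the side with more gas moles — to the left.
D is a pure liquid; its activity is 1 regardless of amount, so Q is unaffected — no shift from this change.
Only the nonzero effect(s) matter; the net shift is to the left.

left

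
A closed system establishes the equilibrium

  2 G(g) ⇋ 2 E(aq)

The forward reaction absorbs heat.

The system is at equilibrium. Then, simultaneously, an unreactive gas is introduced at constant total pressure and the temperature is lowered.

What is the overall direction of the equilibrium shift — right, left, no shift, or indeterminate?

Adding inert gas at constant total pressure expands the volume and lowers every reacting partial pressure. With Δn_gas = 0 − 2 = -2, Q moves away from K toward the side with fewer gas moles, so the system shifts toward the side with more gas moles — to the left.
The forward reaction is endothermic. Lowering T favours the exothermic direction — shift to the left.
All effects act in the same direction — net shift to the left.

left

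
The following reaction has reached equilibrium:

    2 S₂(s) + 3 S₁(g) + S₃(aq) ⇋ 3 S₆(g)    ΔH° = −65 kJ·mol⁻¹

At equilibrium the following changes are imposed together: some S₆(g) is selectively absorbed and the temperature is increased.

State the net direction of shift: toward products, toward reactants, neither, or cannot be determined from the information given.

Removing S₆ (g), a product, drives the reaction to the right.
The forward reaction is exothermic. Raising T favours the endothermic direction — shift to the left.
The individual effects push in opposite directions; without quantitative information the net direction cannot be determined.

cannot be determined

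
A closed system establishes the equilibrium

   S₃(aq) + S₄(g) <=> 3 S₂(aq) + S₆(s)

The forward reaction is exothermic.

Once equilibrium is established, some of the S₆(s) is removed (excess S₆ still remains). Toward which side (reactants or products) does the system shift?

S₆ is a pure solid; its activity is 1 regardless of amount, so Q is unaffected — no shift from this change.

no shift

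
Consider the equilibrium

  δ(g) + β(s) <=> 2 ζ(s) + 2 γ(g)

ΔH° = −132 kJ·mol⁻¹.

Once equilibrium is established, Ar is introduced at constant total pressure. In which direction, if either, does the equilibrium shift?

right

Adding inert gas at constant total pressure expands the volume and lowers every reacting partial pressure. With Δn_gas = 2 − 1 = +1, Q moves away from K toward the side with fewer gas moles, so the system shifts toward the side with more gas moles — to the right.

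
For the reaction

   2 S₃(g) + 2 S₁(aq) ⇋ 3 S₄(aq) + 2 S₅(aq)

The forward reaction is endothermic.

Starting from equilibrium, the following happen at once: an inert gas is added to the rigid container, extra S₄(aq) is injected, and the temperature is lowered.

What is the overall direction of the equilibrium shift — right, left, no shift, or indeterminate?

left

At constant volume, adding an inert gas leaves every reacting species' partial pressure unchanged, so Q is unchanged — no shift from this change.
Adding S₄ (aq), a product, drives the reaction to the left.
The forward reaction is endothermic. Lowering T favours the exothermic direction — shift to the left.
Only the nonzero effect(s) matter; the net shift is to the left.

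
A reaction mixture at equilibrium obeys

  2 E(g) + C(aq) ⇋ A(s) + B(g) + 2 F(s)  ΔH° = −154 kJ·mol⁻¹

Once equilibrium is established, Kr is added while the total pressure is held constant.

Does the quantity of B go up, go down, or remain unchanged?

Adding inert gas at constant total pressure expands the volume and lowers every reacting partial pressure. With Δn_gas = 1 − 2 = -1, Q moves away from K toward the side with fewer gas moles, so the system shifts toward the side with more gas moles — to the left.
The net shift is to the left. B is a product, so its amount decreases.

decreases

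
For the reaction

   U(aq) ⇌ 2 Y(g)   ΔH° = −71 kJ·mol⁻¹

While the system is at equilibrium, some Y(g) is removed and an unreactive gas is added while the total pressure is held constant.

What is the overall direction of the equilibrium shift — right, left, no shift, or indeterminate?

Removing Y (g), a product, drives the reaction to the right.
Adding inert gas at constant total pressure expands the volume and lowers every reacting partial pressure. With Δn_gas = 2 − 0 = +2, Q moves away from K toward the side with fewer gas moles, so the system shifts toward the side with more gas moles — to the right.
All effects act in the same direction — net shift to the right.

right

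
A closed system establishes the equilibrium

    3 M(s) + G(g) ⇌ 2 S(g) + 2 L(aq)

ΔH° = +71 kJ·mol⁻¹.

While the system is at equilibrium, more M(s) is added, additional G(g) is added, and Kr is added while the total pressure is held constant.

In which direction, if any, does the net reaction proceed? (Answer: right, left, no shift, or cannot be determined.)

right

M is a pure solid; its activity is 1 regardless of amount, so Q is unaffected — no shift from this change.
Adding G (g), a reactant, drives the reaction to the right.
Adding inert gas at constant total pressure expands the volume and lowers every reacting partial pressure. With Δn_gas = 2 − 1 = +1, Q moves away from K toward the side with fewer gas moles, so the system shifts toward the side with more gas moles — to the right.
Only the nonzero effect(s) matter; the net shift is to the right.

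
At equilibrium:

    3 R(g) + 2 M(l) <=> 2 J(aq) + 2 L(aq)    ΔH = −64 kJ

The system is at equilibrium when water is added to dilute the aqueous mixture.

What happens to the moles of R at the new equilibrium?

decreases

Dilution lowers every aqueous concentration by the same factor. Δn_aq = 4 − 0 = +4, so the system shifts toward the side with more dissolved moles — to the right.
The net shift is to the right. R is a reactant, so its amount decreases.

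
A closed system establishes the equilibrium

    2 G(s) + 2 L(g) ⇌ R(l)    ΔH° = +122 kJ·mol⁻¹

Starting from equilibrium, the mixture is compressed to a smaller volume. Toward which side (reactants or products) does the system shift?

right

Gas moles: reactants 2, products 0 (Δn_gas = -2). Compression shifts the system toward the side with fewer moles of gas — to the right.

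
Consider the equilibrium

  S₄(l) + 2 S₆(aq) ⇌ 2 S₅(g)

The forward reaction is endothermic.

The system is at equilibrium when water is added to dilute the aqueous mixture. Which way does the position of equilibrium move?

Dilution lowers every aqueous concentration by the same factor. Δn_aq = 0 − 2 = -2, so the system shifts toward the side with more dissolved moles — to the left.

left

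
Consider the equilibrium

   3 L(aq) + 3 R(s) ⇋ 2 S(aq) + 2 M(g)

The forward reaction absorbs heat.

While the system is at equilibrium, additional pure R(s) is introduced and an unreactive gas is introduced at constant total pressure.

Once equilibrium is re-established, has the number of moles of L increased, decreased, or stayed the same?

decreases

R is a pure solid; its activity is 1 regardless of amount, so Q is unaffected — no shift from this change.
Adding inert gas at constant total pressure expands the volume and lowers every reacting partial pressure. With Δn_gas = 2 − 0 = +2, Q moves away from K toward the side with fewer gas moles, so the system shifts toward the side with more gas moles — to the right.
The net shift is to the right. L is a reactant, so its amount decreases.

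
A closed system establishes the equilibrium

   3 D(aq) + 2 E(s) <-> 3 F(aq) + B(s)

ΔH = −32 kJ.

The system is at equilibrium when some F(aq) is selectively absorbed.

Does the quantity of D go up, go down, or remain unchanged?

Removing F (aq), a product, drives the reaction to the right.
The net shift is to the right. D is a reactant, so its amount decreases.

decreases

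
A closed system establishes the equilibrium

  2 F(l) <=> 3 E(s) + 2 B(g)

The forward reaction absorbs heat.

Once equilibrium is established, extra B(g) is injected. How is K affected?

unchanged

The equilibrium constant depends only on temperature. This perturbation may move the position of equilibrium, but since T is unchanged, K itself is unchanged.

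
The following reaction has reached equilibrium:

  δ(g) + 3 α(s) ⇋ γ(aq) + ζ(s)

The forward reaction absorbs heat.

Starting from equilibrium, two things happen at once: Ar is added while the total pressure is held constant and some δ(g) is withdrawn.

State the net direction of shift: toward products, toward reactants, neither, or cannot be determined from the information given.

Adding inert gas at constant total pressure expands the volume and lowers every reacting partial pressure. With Δn_gas = 0 − 1 = -1, Q moves away from K toward the side with fewer gas moles, so the system shifts toward the side with more gas moles — to the left.
Removing δ (g), a reactant, drives the reaction to the left.
All effects act in the same direction — net shift to the left.

left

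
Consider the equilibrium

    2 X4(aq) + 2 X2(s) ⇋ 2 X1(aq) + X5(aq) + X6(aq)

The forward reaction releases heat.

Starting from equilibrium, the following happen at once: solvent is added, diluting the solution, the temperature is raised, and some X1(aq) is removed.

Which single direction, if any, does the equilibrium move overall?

cannot be determined

Dilution lowers every aqueous concentration by the same factor. Δn_aq = 4 − 2 = +2, so the system shifts toward the side with more dissolved moles — to the right.
The forward reaction is exothermic. Raising T favours the endothermic direction — shift to the left.
Removing X1 (aq), a product, drives the reaction to the right.
The individual effects push in opposite directions; without quantitative information the net direction cannot be determined.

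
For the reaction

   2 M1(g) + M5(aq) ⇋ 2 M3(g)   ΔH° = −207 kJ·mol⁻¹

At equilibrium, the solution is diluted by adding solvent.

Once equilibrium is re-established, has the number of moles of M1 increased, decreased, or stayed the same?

Dilution lowers every aqueous concentration by the same factor. Δn_aq = 0 − 1 = -1, so the system shifts toward the side with more dissolved moles — to the left.
The net shift is to the left. M1 is a reactant, so its amount increases.

increases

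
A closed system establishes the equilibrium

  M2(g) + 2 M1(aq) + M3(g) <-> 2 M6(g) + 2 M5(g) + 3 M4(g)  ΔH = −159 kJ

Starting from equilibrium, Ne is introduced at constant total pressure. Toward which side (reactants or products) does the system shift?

Adding inert gas at constant total pressure expands the volume and lowers every reacting partial pressure. With Δn_gas = 7 − 2 = +5, Q moves away from K toward the side with fewer gas moles, so the system shifts toward the side with more gas moles — to the right.

right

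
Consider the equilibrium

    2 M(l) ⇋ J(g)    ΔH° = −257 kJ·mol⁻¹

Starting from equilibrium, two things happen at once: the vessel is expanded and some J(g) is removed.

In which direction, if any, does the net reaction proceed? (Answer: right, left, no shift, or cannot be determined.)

Gas moles: reactants 0, products 1 (Δn_gas = +1). Expansion shifts the system toward the side with more moles of gas — to the right.
Removing J (g), a product, drives the reaction to the right.
All effects act in the same direction — net shift to the right.

right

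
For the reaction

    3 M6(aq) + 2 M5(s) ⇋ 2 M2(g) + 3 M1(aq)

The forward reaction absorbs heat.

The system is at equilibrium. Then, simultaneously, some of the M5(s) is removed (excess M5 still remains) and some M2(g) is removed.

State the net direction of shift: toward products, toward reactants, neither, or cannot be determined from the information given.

M5 is a pure solid; its activity is 1 regardless of amount, so Q is unaffected — no shift from this change.
Removing M2 (g), a product, drives the reaction to the right.
Only the nonzero effect(s) matter; the net shift is to the right.

right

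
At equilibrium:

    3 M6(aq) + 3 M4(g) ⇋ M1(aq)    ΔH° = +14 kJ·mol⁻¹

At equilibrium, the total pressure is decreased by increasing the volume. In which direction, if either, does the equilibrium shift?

left

Gas moles: reactants 3, products 0 (Δn_gas = -3). Expansion shifts the system toward the side with more moles of gas — to the left.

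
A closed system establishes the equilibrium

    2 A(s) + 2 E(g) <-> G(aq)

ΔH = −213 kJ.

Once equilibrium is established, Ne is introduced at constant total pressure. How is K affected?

The equilibrium constant depends only on temperature. This perturbation may move the position of equilibrium, but since T is unchanged, K itself is unchanged.

unchanged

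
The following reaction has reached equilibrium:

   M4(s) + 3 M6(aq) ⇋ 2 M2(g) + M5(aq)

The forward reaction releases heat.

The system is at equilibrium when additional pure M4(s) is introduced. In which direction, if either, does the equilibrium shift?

no shift

M4 is a pure solid; its activity is 1 regardless of amount, so Q is unaffected — no shift from this change.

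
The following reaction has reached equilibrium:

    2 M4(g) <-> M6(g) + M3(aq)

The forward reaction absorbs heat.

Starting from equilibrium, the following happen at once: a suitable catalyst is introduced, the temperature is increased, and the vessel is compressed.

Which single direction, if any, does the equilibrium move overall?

right

A catalyst speeds both forward and reverse rates equally; it changes neither Q nor K — no shift from this change.
The forward reaction is endothermic. Raising T favours the endothermic direction — shift to the right.
Gas moles: reactants 2, products 1 (Δn_gas = -1). Compression shifts the system toward the side with fewer moles of gas — to the right.
Only the nonzero effect(s) matter; the net shift is to the right.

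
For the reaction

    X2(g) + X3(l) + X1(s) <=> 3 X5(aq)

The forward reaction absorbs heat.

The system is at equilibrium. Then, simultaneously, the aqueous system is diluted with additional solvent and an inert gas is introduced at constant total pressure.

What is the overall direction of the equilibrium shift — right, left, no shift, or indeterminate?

Dilution lowers every aqueous concentration by the same factor. Δn_aq = 3 − 0 = +3, so the system shifts toward the side with more dissolved moles — to the right.
Adding inert gas at constant total pressure expands the volume and lowers every reacting partial pressure. With Δn_gas = 0 − 1 = -1, Q moves away from K toward the side with fewer gas moles, so the system shifts toward the side with more gas moles — to the left.
The individual effects push in opposite directions; without quantitative information the net direction cannot be determined.

cannot be determined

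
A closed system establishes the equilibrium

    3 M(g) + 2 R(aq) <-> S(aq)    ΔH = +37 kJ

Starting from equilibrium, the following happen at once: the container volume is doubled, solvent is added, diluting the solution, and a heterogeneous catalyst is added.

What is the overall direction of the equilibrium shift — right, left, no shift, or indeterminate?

Gas moles: reactants 3, products 0 (Δn_gas = -3). Expansion shifts the system toward the side with more moles of gas — to the left.
Dilution lowers every aqueous concentration by the same factor. Δn_aq = 1 − 2 = -1, so the system shifts toward the side with more dissolved moles — to the left.
A catalyst speeds both forward and reverse rates equally; it changes neither Q nor K — no shift from this change.
Only the nonzero effect(s) matter; the net shift is to the left.

left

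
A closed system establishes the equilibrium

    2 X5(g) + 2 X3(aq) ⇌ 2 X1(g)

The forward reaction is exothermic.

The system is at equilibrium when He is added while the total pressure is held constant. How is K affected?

The equilibrium constant depends only on temperature. This perturbation changes neither the position of equilibrium nor K.

unchanged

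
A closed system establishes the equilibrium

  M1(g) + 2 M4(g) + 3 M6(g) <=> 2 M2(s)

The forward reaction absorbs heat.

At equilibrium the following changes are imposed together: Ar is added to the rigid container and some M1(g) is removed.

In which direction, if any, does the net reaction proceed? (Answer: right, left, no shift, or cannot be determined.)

left

At constant volume, adding an inert gas leaves every reacting species' partial pressure unchanged, so Q is unchanged — no shift from this change.
Removing M1 (g), a reactant, drives the reaction to the left.
Only the nonzero effect(s) matter; the net shift is to the left.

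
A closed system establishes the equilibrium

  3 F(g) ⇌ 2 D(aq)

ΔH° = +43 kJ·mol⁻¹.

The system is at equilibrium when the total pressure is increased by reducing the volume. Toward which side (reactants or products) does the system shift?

Gas moles: reactants 3, products 0 (Δn_gas = -3). Compression shifts the system toward the side with fewer moles of gas — to the right.

right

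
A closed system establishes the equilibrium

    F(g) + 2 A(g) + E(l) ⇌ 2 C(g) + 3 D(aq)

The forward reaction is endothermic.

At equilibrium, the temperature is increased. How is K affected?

increases

K depends on temperature via the van 't Hoff relation. The forward reaction is endothermic, so raising T increases K.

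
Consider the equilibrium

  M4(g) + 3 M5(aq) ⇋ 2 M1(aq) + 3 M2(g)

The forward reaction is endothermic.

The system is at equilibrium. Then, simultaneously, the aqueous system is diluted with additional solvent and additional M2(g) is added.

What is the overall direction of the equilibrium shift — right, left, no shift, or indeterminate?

left

Dilution lowers every aqueous concentration by the same factor. Δn_aq = 2 − 3 = -1, so the system shifts toward the side with more dissolved moles — to the left.
Adding M2 (g), a product, drives the reaction to the left.
All effects act in the same direction — net shift to the left.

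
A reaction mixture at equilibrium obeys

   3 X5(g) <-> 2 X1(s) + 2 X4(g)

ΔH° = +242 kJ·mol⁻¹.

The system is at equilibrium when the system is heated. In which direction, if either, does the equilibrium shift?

right

The forward reaction is endothermic. Raising T favours the endothermic direction — shift to the right.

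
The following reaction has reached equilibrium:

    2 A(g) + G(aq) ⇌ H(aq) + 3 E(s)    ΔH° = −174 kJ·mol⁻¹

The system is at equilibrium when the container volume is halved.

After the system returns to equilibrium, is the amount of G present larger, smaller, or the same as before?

Gas moles: reactants 2, products 0 (Δn_gas = -2). Compression shifts the system toward the side with fewer moles of gas — to the right.
The net shift is to the right. G is a reactant, so its amount decreases.

decreases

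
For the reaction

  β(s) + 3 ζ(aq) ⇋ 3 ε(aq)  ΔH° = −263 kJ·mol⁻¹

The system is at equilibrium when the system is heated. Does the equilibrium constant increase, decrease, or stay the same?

K depends on temperature via the van 't Hoff relation. The forward reaction is exothermic, so raising T decreases K.

decreases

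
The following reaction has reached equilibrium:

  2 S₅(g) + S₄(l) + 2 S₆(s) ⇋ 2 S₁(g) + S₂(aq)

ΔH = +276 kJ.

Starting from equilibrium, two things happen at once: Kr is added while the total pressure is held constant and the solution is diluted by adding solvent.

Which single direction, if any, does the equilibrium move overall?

right

Adding inert gas at constant total pressure expands the volume, scaling every reacting partial pressure by the same factor. Δn_gas = 2 − 2 = 0, so Q is unchanged — no shift.
Dilution lowers every aqueous concentration by the same factor. Δn_aq = 1 − 0 = +1, so the system shifts toward the side with more dissolved moles — to the right.
Only the nonzero effect(s) matter; the net shift is to the right.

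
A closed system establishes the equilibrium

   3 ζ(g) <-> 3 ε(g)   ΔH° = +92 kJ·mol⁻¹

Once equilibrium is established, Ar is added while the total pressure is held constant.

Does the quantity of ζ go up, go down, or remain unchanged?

Adding inert gas at constant total pressure expands the volume, scaling every reacting partial pressure by the same factor. Δn_gas = 3 − 3 = 0, so Q is unchanged — no shift.
No net shift occurs, so the amount of ζ is unchanged.

unchanged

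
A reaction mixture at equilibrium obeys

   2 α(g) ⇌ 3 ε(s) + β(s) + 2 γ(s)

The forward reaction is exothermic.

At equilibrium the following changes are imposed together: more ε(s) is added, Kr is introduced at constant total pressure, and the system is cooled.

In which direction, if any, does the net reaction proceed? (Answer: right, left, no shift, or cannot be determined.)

ε is a pure solid; its activity is 1 regardless of amount, so Q is unaffected — no shift from this change.
Adding inert gas at constant total pressure expands the volume and lowers every reacting partial pressure. With Δn_gas = 0 − 2 = -2, Q moves away from K toward the side with fewer gas moles, so the system shifts toward the side with more gas moles — to the left.
The forward reaction is exothermic. Lowering T favours the exothermic direction — shift to the right.
The individual effects push in opposite directions; without quantitative information the net direction cannot be determined.

cannot be determined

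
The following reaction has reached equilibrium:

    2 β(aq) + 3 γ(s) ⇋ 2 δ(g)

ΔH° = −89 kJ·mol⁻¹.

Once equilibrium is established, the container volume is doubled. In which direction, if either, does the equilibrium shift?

right

Gas moles: reactants 0, products 2 (Δn_gas = +2). Expansion shifts the system toward the side with more moles of gas — to the right.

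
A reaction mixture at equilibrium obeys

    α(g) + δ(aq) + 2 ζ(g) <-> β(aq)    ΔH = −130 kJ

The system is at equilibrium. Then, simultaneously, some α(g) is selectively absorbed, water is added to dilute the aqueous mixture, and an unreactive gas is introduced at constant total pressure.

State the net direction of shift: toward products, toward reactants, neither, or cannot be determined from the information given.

Removing α (g), a reactant, drives the reaction to the left.
Dilution scales every aqueous concentration by the same factor. Δn_aq = 1 − 1 = 0, so Q is unchanged — no shift.
Adding inert gas at constant total pressure expands the volume and lowers every reacting partial pressure. With Δn_gas = 0 − 3 = -3, Q moves away from K toward the side with fewer gas moles, so the system shifts toward the side with more gas moles — to the left.
Only the nonzero effect(s) matter; the net shift is to the left.

left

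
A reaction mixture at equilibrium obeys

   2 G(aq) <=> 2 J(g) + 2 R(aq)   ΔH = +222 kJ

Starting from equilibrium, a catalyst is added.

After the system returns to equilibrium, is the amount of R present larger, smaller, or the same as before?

A catalyst speeds both forward and reverse rates equally; it changes neither Q nor K — no shift from this change.
No net shift occurs, so the amount of R is unchanged.

unchanged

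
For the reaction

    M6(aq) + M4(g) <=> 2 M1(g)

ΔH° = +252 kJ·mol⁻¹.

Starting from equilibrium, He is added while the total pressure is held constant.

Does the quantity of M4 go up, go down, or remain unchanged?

Adding inert gas at constant total pressure expands the volume and lowers every reacting partial pressure. With Δn_gas = 2 − 1 = +1, Q moves away from K toward the side with fewer gas moles, so the system shifts toward the side with more gas moles — to the right.
The net shift is to the right. M4 is a reactant, so its amount decreases.

decreases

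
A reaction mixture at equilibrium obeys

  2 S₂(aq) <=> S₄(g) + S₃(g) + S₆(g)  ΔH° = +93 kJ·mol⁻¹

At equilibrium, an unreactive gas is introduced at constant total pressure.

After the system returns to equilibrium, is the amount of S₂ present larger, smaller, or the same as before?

Adding inert gas at constant total pressure expands the volume and lowers every reacting partial pressure. With Δn_gas = 3 − 0 = +3, Q moves away from K toward the side with fewer gas moles, so the system shifts toward the side with more gas moles — to the right.
The net shift is to the right. S₂ is a reactant, so its amount decreases.

decreases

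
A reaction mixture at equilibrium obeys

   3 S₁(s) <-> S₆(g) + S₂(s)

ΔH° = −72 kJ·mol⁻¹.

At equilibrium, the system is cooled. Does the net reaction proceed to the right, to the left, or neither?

right

The forward reaction is exothermic. Lowering T favours the exothermic direction — shift to the right.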